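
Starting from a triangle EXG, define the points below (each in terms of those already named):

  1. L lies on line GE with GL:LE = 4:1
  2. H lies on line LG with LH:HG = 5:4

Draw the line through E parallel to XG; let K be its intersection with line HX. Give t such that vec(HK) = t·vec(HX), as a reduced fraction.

t = -29/16

Choose coordinates E = (0, 0), X = (1, 0), G = (0, 1).
1. L lies on line GE with GL:LE = 4:1 ⇒ L = (0, 1/5)
2. H lies on line LG with LH:HG = 5:4 ⇒ H = (0, 29/45)
through E parallel to XG: direction (-1, 1); meets HX at K = (-29/16, 29/16)
K = H + t·(X−H) with t = -29/16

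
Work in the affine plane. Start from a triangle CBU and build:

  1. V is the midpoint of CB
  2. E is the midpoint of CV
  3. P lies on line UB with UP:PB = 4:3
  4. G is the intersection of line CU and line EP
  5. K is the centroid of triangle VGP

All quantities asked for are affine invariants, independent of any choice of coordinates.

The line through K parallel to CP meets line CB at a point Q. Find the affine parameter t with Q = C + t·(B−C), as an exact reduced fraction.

t = 17/54

Work in coordinates with C = (0, 0), B = (1, 0), U = (0, 1).
1. V is the midpoint of CB ⇒ V = (1/2, 0)
2. E is the midpoint of CV ⇒ E = (1/4, 0)
3. P lies on line UB with UP:PB = 4:3 ⇒ P = (4/7, 3/7)
4. G is the intersection of line CU and line EP ⇒ G = (0, -1/3)
5. K is the centroid of triangle VGP ⇒ K = (5/14, 2/63)
through K parallel to CP: direction (4/7, 3/7); meets CB at Q = (17/54, 0)
Q = C + t·(B−C) with t = 17/54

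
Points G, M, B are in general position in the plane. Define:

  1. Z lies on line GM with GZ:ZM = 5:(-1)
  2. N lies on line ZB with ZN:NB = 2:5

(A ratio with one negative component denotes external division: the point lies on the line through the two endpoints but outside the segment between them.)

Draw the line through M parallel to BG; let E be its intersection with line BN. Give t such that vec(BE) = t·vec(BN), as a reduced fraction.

Choose coordinates G = (0, 0), M = (1, 0), B = (0, 1).
1. Z lies on line GM with GZ:ZM = 5:(-1) ⇒ Z = (5/4, 0)
2. N lies on line ZB with ZN:NB = 2:5 ⇒ N = (25/28, 2/7)
through M parallel to BG: direction (0, -1); meets BN at E = (1, 1/5)
E = B + t·(N−B) with t = 28/25

t = 28/25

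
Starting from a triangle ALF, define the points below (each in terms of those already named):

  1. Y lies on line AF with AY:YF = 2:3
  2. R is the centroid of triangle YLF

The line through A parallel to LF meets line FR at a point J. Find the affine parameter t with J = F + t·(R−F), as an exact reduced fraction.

t = 5

Work in coordinates with A = (0, 0), L = (1, 0), F = (0, 1).
1. Y lies on line AF with AY:YF = 2:3 ⇒ Y = (0, 2/5)
2. R is the centroid of triangle YLF ⇒ R = (1/3, 7/15)
through A parallel to LF: direction (-1, 1); meets FR at J = (5/3, -5/3)
J = F + t·(R−F) with t = 5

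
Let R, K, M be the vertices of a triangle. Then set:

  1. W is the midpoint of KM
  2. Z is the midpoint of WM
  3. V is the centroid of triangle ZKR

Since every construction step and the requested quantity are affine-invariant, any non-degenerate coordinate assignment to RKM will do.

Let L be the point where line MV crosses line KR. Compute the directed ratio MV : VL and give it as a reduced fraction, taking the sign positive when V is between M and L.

Work in coordinates with R = (0, 0), K = (1, 0), M = (0, 1).
1. W is the midpoint of KM ⇒ W = (1/2, 1/2)
2. Z is the midpoint of WM ⇒ Z = (1/4, 3/4)
3. V is the centroid of triangle ZKR ⇒ V = (5/12, 1/4)
line MV meets KR at L = (5/9, 0)
V = M + t·(L−M) with t = 3/4, so MV:VL = 3/4:1/4

MV:VL = 3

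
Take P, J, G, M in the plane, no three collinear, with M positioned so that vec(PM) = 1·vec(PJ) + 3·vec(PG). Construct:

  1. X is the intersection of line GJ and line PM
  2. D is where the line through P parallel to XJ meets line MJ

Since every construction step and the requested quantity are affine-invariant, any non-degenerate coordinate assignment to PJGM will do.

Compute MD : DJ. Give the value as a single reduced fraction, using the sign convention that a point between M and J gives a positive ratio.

MD:DJ = -4

Work in coordinates with P = (0, 0), J = (1, 0), G = (0, 1), M = (1, 3).
1. X is the intersection of line GJ and line PM ⇒ X = (1/4, 3/4)
2. D is where the line through P parallel to XJ meets line MJ ⇒ D = (1, -1)
D = M + t·(J−M) with t = 4/3, so MD:DJ = t:(1−t) = 4/3:-1/3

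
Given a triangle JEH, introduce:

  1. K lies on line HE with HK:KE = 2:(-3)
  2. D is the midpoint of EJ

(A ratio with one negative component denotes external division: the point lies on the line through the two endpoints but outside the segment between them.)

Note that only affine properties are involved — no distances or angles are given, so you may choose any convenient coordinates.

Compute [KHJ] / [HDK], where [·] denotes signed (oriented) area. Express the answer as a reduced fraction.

[KHJ]:[HDK] = 2

Choose coordinates J = (0, 0), E = (1, 0), H = (0, 1).
1. K lies on line HE with HK:KE = 2:(-3) ⇒ K = (-2, 3)
2. D is the midpoint of EJ ⇒ D = (1/2, 0)
2·[KHJ] = -2, 2·[HDK] = -1
[KHJ]:[HDK] = -2:-1 = 2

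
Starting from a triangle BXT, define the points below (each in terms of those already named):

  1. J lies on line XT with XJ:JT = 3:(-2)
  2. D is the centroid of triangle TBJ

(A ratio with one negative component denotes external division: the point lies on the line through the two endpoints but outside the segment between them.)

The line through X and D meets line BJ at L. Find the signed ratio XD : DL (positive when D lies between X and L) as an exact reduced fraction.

Assign B = (0, 0), X = (1, 0), T = (0, 1) — the answer is frame-independent, so this choice is without loss of generality.
1. J lies on line XT with XJ:JT = 3:(-2) ⇒ J = (-2, 3)
2. D is the centroid of triangle TBJ ⇒ D = (-2/3, 4/3)
line XD meets BJ at L = (-8/7, 12/7)
D = X + t·(L−X) with t = 7/9, so XD:DL = 7/9:2/9

XD:DL = 7/2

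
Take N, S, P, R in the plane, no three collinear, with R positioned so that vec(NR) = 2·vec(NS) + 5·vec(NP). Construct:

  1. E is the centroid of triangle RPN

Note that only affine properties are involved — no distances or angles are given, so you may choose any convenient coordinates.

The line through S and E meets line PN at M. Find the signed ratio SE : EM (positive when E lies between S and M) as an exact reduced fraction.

SE:EM = 1/2

Set N = (0, 0), S = (1, 0), P = (0, 1), R = (2, 5); any affine frame gives the same invariant.
1. E is the centroid of triangle RPN ⇒ E = (2/3, 2)
line SE meets PN at M = (0, 6)
E = S + t·(M−S) with t = 1/3, so SE:EM = 1/3:2/3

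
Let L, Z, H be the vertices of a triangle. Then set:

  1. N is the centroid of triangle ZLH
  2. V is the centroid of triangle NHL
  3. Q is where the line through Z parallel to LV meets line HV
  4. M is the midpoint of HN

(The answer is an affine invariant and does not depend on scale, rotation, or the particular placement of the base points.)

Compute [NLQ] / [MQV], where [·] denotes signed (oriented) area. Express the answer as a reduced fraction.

Set L = (0, 0), Z = (1, 0), H = (0, 1); any affine frame gives the same invariant.
1. N is the centroid of triangle ZLH ⇒ N = (1/3, 1/3)
2. V is the centroid of triangle NHL ⇒ V = (1/9, 4/9)
3. Q is where the line through Z parallel to LV meets line HV ⇒ Q = (5/9, -16/9)
4. M is the midpoint of HN ⇒ M = (1/6, 2/3)
2·[NLQ] = 7/9, 2·[MQV] = -2/9
[NLQ]:[MQV] = 7/9:-2/9 = -7/2

[NLQ]:[MQV] = -7/2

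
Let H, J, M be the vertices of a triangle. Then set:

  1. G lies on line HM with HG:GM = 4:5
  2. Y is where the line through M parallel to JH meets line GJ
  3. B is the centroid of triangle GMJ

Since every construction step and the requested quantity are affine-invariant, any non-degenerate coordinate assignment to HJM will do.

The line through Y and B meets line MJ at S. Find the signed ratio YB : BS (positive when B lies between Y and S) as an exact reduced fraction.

YB:BS = 23/4

Choose coordinates H = (0, 0), J = (1, 0), M = (0, 1).
1. G lies on line HM with HG:GM = 4:5 ⇒ G = (0, 4/9)
2. Y is where the line through M parallel to JH meets line GJ ⇒ Y = (-5/4, 1)
3. B is the centroid of triangle GMJ ⇒ B = (1/3, 13/27)
line YB meets MJ at S = (14/23, 9/23)
B = Y + t·(S−Y) with t = 23/27, so YB:BS = 23/27:4/27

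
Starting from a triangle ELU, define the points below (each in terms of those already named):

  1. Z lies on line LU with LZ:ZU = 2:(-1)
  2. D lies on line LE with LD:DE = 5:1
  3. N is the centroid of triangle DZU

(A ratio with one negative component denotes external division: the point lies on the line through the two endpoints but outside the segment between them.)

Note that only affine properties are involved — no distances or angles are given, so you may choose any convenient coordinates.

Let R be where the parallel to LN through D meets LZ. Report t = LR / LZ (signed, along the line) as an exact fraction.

t = -3/2

Assign E = (0, 0), L = (1, 0), U = (0, 1) — the answer is frame-independent, so this choice is without loss of generality.
1. Z lies on line LU with LZ:ZU = 2:(-1) ⇒ Z = (-1, 2)
2. D lies on line LE with LD:DE = 5:1 ⇒ D = (1/6, 0)
3. N is the centroid of triangle DZU ⇒ N = (-5/18, 1)
through D parallel to LN: direction (-23/18, 1); meets LZ at R = (4, -3)
R = L + t·(Z−L) with t = -3/2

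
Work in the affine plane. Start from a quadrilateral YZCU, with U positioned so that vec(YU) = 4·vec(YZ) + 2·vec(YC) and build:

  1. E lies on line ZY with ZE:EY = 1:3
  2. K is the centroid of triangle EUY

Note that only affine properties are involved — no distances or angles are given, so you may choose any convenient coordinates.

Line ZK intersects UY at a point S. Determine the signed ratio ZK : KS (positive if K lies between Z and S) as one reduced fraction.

ZK:KS = 3

Work in coordinates with Y = (0, 0), Z = (1, 0), C = (0, 1), U = (4, 2).
1. E lies on line ZY with ZE:EY = 1:3 ⇒ E = (3/4, 0)
2. K is the centroid of triangle EUY ⇒ K = (19/12, 2/3)
line ZK meets UY at S = (16/9, 8/9)
K = Z + t·(S−Z) with t = 3/4, so ZK:KS = 3/4:1/4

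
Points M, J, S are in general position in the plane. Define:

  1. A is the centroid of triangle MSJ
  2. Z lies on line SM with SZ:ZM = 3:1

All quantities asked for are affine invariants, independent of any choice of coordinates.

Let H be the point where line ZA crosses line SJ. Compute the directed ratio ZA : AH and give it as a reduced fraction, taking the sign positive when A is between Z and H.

Choose coordinates M = (0, 0), J = (1, 0), S = (0, 1).
1. A is the centroid of triangle MSJ ⇒ A = (1/3, 1/3)
2. Z lies on line SM with SZ:ZM = 3:1 ⇒ Z = (0, 1/4)
line ZA meets SJ at H = (3/5, 2/5)
A = Z + t·(H−Z) with t = 5/9, so ZA:AH = 5/9:4/9

ZA:AH = 5/4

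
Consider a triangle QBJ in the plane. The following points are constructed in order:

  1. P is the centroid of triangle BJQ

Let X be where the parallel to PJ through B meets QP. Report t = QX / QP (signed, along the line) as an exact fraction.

t = 2

Set Q = (0, 0), B = (1, 0), J = (0, 1); any affine frame gives the same invariant.
1. P is the centroid of triangle BJQ ⇒ P = (1/3, 1/3)
through B parallel to PJ: direction (-1/3, 2/3); meets QP at X = (2/3, 2/3)
X = Q + t·(P−Q) with t = 2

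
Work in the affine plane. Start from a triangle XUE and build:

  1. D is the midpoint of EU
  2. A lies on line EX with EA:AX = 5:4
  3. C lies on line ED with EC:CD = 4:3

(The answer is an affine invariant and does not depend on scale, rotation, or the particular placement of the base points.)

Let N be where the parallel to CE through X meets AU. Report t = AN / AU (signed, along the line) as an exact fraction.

t = -4/5

Choose coordinates X = (0, 0), U = (1, 0), E = (0, 1).
1. D is the midpoint of EU ⇒ D = (1/2, 1/2)
2. A lies on line EX with EA:AX = 5:4 ⇒ A = (0, 4/9)
3. C lies on line ED with EC:CD = 4:3 ⇒ C = (2/7, 5/7)
through X parallel to CE: direction (-2/7, 2/7); meets AU at N = (-4/5, 4/5)
N = A + t·(U−A) with t = -4/5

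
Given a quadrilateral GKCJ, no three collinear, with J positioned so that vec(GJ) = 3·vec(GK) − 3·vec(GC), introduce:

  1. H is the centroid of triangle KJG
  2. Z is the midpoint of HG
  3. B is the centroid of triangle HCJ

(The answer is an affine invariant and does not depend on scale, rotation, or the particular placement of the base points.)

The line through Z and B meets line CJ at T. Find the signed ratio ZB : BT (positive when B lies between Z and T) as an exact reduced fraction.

Set G = (0, 0), K = (1, 0), C = (0, 1), J = (3, -3); any affine frame gives the same invariant.
1. H is the centroid of triangle KJG ⇒ H = (4/3, -1)
2. Z is the midpoint of HG ⇒ Z = (2/3, -1/2)
3. B is the centroid of triangle HCJ ⇒ B = (13/9, -1)
line ZB meets CJ at T = (45/29, -31/29)
B = Z + t·(T−Z) with t = 29/33, so ZB:BT = 29/33:4/33

ZB:BT = 29/4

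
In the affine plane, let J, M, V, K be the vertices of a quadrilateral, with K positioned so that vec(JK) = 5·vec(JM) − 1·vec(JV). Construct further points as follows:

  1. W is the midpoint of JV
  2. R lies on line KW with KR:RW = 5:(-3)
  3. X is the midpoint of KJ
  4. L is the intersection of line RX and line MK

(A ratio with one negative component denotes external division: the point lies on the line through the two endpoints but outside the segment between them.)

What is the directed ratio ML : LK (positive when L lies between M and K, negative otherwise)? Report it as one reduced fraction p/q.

ML:LK = -1/25

Choose coordinates J = (0, 0), M = (1, 0), V = (0, 1), K = (5, -1).
1. W is the midpoint of JV ⇒ W = (0, 1/2)
2. R lies on line KW with KR:RW = 5:(-3) ⇒ R = (-15/2, 11/4)
3. X is the midpoint of KJ ⇒ X = (5/2, -1/2)
4. L is the intersection of line RX and line MK ⇒ L = (5/6, 1/24)
L = M + t·(K−M) with t = -1/24, so ML:LK = t:(1−t) = -1/24:25/24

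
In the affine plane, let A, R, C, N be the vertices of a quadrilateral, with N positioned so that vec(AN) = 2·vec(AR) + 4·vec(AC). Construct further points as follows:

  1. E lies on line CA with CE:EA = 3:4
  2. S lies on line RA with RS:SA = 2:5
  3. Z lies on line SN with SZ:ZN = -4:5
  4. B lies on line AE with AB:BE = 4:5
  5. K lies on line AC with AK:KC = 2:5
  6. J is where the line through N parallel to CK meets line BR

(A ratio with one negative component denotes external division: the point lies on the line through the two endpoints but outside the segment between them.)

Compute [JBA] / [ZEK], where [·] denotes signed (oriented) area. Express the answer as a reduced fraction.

Choose coordinates A = (0, 0), R = (1, 0), C = (0, 1), N = (2, 4).
1. E lies on line CA with CE:EA = 3:4 ⇒ E = (0, 4/7)
2. S lies on line RA with RS:SA = 2:5 ⇒ S = (5/7, 0)
3. Z lies on line SN with SZ:ZN = -4:5 ⇒ Z = (-31/7, -16)
4. B lies on line AE with AB:BE = 4:5 ⇒ B = (0, 16/63)
5. K lies on line AC with AK:KC = 2:5 ⇒ K = (0, 2/7)
6. J is where the line through N parallel to CK meets line BR ⇒ J = (2, -16/63)
2·[JBA] = 32/63, 2·[ZEK] = -62/49
[JBA]:[ZEK] = 32/63:-62/49 = -112/279

[JBA]:[ZEK] = -112/279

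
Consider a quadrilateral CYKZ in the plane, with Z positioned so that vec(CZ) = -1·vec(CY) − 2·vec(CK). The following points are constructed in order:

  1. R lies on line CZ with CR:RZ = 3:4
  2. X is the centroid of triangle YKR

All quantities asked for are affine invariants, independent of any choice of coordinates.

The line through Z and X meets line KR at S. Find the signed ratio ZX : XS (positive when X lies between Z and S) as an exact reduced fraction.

ZX:XS = -7/4

Set C = (0, 0), Y = (1, 0), K = (0, 1), Z = (-1, -2); any affine frame gives the same invariant.
1. R lies on line CZ with CR:RZ = 3:4 ⇒ R = (-3/7, -6/7)
2. X is the centroid of triangle YKR ⇒ X = (4/21, 1/21)
line ZX meets KR at S = (-24/49, -55/49)
X = Z + t·(S−Z) with t = 7/3, so ZX:XS = 7/3:-4/3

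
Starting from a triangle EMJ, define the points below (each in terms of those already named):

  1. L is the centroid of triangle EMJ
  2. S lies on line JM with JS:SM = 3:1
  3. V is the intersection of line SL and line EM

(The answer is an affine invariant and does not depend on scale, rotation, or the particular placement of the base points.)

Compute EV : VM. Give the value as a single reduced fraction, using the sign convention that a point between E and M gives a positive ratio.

EV:VM = -2

Assign E = (0, 0), M = (1, 0), J = (0, 1) — the answer is frame-independent, so this choice is without loss of generality.
1. L is the centroid of triangle EMJ ⇒ L = (1/3, 1/3)
2. S lies on line JM with JS:SM = 3:1 ⇒ S = (3/4, 1/4)
3. V is the intersection of line SL and line EM ⇒ V = (2, 0)
V = E + t·(M−E) with t = 2, so EV:VM = t:(1−t) = 2:-1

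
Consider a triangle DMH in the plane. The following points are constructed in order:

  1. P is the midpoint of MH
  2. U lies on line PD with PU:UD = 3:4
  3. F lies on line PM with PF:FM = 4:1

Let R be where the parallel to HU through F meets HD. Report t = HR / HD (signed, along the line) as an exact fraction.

Set D = (0, 0), M = (1, 0), H = (0, 1); any affine frame gives the same invariant.
1. P is the midpoint of MH ⇒ P = (1/2, 1/2)
2. U lies on line PD with PU:UD = 3:4 ⇒ U = (2/7, 2/7)
3. F lies on line PM with PF:FM = 4:1 ⇒ F = (9/10, 1/10)
through F parallel to HU: direction (2/7, -5/7); meets HD at R = (0, 47/20)
R = H + t·(D−H) with t = -27/20

t = -27/20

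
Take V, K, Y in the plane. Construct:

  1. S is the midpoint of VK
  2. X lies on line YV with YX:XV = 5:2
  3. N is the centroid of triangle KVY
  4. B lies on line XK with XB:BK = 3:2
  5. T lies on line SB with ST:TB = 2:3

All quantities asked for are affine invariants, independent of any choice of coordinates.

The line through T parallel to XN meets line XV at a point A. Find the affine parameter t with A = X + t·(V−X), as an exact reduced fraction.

Set V = (0, 0), K = (1, 0), Y = (0, 1); any affine frame gives the same invariant.
1. S is the midpoint of VK ⇒ S = (1/2, 0)
2. X lies on line YV with YX:XV = 5:2 ⇒ X = (0, 2/7)
3. N is the centroid of triangle KVY ⇒ N = (1/3, 1/3)
4. B lies on line XK with XB:BK = 3:2 ⇒ B = (3/5, 4/35)
5. T lies on line SB with ST:TB = 2:3 ⇒ T = (27/50, 8/175)
through T parallel to XN: direction (1/3, 1/21); meets XV at A = (0, -11/350)
A = X + t·(V−X) with t = 111/100

t = 111/100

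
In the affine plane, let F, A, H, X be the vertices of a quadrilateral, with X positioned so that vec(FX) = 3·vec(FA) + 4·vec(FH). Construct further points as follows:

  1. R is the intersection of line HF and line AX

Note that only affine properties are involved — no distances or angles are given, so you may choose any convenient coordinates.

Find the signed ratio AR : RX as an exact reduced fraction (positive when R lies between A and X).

Choose coordinates F = (0, 0), A = (1, 0), H = (0, 1), X = (3, 4).
1. R is the intersection of line HF and line AX ⇒ R = (0, -2)
R = A + t·(X−A) with t = -1/2, so AR:RX = t:(1−t) = -1/2:3/2

AR:RX = -1/3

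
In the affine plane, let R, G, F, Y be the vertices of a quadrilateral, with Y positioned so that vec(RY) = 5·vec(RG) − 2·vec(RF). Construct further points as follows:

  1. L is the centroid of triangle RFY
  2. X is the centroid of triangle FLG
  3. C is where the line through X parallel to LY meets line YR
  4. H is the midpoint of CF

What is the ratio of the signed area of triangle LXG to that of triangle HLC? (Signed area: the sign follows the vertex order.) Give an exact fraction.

Choose coordinates R = (0, 0), G = (1, 0), F = (0, 1), Y = (5, -2).
1. L is the centroid of triangle RFY ⇒ L = (5/3, -1/3)
2. X is the centroid of triangle FLG ⇒ X = (8/9, 2/9)
3. C is where the line through X parallel to LY meets line YR ⇒ C = (20/3, -8/3)
4. H is the midpoint of CF ⇒ H = (10/3, -5/6)
2·[LXG] = 1/9, 2·[HLC] = 25/18
[LXG]:[HLC] = 1/9:25/18 = 2/25

[LXG]:[HLC] = 2/25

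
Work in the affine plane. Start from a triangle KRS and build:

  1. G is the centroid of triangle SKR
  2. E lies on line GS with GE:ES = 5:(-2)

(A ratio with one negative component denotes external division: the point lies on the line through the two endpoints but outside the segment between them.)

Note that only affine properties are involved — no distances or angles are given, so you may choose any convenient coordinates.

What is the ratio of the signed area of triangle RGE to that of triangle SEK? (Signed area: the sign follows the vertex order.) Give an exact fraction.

[RGE]:[SEK] = -5/2

Work in coordinates with K = (0, 0), R = (1, 0), S = (0, 1).
1. G is the centroid of triangle SKR ⇒ G = (1/3, 1/3)
2. E lies on line GS with GE:ES = 5:(-2) ⇒ E = (-2/9, 13/9)
2·[RGE] = -5/9, 2·[SEK] = 2/9
[RGE]:[SEK] = -5/9:2/9 = -5/2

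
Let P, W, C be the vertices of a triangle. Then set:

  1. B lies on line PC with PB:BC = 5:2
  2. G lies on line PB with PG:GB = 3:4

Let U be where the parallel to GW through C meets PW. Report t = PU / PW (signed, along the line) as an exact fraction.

t = 49/15

Work in coordinates with P = (0, 0), W = (1, 0), C = (0, 1).
1. B lies on line PC with PB:BC = 5:2 ⇒ B = (0, 5/7)
2. G lies on line PB with PG:GB = 3:4 ⇒ G = (0, 15/49)
through C parallel to GW: direction (1, -15/49); meets PW at U = (49/15, 0)
U = P + t·(W−P) with t = 49/15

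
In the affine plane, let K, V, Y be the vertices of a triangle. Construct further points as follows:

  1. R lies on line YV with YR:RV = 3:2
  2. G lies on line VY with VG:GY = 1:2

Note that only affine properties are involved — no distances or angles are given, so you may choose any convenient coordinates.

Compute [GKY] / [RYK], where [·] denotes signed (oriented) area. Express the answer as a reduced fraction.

Choose coordinates K = (0, 0), V = (1, 0), Y = (0, 1).
1. R lies on line YV with YR:RV = 3:2 ⇒ R = (3/5, 2/5)
2. G lies on line VY with VG:GY = 1:2 ⇒ G = (2/3, 1/3)
2·[GKY] = -2/3, 2·[RYK] = 3/5
[GKY]:[RYK] = -2/3:3/5 = -10/9

[GKY]:[RYK] = -10/9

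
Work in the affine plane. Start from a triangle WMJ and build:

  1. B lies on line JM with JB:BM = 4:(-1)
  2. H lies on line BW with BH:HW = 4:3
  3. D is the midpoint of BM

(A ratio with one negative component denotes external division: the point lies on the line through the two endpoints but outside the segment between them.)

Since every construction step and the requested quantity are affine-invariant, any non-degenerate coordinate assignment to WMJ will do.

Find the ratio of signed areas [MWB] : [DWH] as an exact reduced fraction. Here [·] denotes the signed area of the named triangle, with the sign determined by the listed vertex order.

Work in coordinates with W = (0, 0), M = (1, 0), J = (0, 1).
1. B lies on line JM with JB:BM = 4:(-1) ⇒ B = (4/3, -1/3)
2. H lies on line BW with BH:HW = 4:3 ⇒ H = (4/7, -1/7)
3. D is the midpoint of BM ⇒ D = (7/6, -1/6)
2·[MWB] = 1/3, 2·[DWH] = 1/14
[MWB]:[DWH] = 1/3:1/14 = 14/3

[MWB]:[DWH] = 14/3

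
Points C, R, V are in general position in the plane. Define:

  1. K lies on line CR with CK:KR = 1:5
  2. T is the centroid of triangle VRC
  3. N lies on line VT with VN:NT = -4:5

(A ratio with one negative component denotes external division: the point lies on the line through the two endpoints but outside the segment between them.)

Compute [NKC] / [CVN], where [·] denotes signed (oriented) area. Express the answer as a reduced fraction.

Set C = (0, 0), R = (1, 0), V = (0, 1); any affine frame gives the same invariant.
1. K lies on line CR with CK:KR = 1:5 ⇒ K = (1/6, 0)
2. T is the centroid of triangle VRC ⇒ T = (1/3, 1/3)
3. N lies on line VT with VN:NT = -4:5 ⇒ N = (-4/3, 11/3)
2·[NKC] = -11/18, 2·[CVN] = 4/3
[NKC]:[CVN] = -11/18:4/3 = -11/24

[NKC]:[CVN] = -11/24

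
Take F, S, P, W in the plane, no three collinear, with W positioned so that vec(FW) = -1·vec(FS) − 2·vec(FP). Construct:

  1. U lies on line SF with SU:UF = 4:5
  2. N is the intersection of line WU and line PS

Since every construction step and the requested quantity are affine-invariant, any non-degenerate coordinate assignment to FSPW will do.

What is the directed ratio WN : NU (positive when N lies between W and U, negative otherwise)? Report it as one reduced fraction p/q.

WN:NU = -9

Set F = (0, 0), S = (1, 0), P = (0, 1), W = (-1, -2); any affine frame gives the same invariant.
1. U lies on line SF with SU:UF = 4:5 ⇒ U = (5/9, 0)
2. N is the intersection of line WU and line PS ⇒ N = (3/4, 1/4)
N = W + t·(U−W) with t = 9/8, so WN:NU = t:(1−t) = 9/8:-1/8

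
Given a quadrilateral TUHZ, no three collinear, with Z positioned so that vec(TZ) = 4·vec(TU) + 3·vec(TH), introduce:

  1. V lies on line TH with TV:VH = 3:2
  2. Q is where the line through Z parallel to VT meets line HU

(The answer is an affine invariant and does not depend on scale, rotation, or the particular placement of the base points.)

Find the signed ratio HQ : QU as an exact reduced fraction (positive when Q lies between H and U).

HQ:QU = -4/3

Assign T = (0, 0), U = (1, 0), H = (0, 1), Z = (4, 3) — the answer is frame-independent, so this choice is without loss of generality.
1. V lies on line TH with TV:VH = 3:2 ⇒ V = (0, 3/5)
2. Q is where the line through Z parallel to VT meets line HU ⇒ Q = (4, -3)
Q = H + t·(U−H) with t = 4, so HQ:QU = t:(1−t) = 4:-3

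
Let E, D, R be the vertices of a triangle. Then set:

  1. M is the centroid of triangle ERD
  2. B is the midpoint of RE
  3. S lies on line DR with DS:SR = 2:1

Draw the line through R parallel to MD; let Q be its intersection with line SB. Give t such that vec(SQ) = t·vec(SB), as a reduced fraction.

t = -1/2

Choose coordinates E = (0, 0), D = (1, 0), R = (0, 1).
1. M is the centroid of triangle ERD ⇒ M = (1/3, 1/3)
2. B is the midpoint of RE ⇒ B = (0, 1/2)
3. S lies on line DR with DS:SR = 2:1 ⇒ S = (1/3, 2/3)
through R parallel to MD: direction (2/3, -1/3); meets SB at Q = (1/2, 3/4)
Q = S + t·(B−S) with t = -1/2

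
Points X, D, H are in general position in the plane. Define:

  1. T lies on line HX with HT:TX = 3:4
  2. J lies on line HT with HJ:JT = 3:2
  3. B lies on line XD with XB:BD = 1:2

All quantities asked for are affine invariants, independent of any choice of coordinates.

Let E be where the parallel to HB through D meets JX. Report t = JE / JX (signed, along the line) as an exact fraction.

Assign X = (0, 0), D = (1, 0), H = (0, 1) — the answer is frame-independent, so this choice is without loss of generality.
1. T lies on line HX with HT:TX = 3:4 ⇒ T = (0, 4/7)
2. J lies on line HT with HJ:JT = 3:2 ⇒ J = (0, 26/35)
3. B lies on line XD with XB:BD = 1:2 ⇒ B = (1/3, 0)
through D parallel to HB: direction (1/3, -1); meets JX at E = (0, 3)
E = J + t·(X−J) with t = -79/26

t = -79/26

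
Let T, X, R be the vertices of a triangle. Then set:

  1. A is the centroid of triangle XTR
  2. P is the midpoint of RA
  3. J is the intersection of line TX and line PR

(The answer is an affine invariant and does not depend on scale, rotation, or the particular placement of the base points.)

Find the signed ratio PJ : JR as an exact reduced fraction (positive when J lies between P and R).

PJ:JR = -2/3

Assign T = (0, 0), X = (1, 0), R = (0, 1) — the answer is frame-independent, so this choice is without loss of generality.
1. A is the centroid of triangle XTR ⇒ A = (1/3, 1/3)
2. P is the midpoint of RA ⇒ P = (1/6, 2/3)
3. J is the intersection of line TX and line PR ⇒ J = (1/2, 0)
J = P + t·(R−P) with t = -2, so PJ:JR = t:(1−t) = -2:3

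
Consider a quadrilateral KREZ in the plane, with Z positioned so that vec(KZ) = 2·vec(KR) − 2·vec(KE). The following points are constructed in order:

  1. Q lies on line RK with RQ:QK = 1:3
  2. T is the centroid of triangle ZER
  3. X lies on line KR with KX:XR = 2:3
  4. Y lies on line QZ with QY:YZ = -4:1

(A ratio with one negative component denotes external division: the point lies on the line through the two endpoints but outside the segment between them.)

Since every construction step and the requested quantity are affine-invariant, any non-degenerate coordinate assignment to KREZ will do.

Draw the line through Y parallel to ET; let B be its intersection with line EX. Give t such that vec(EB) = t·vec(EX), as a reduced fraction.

Assign K = (0, 0), R = (1, 0), E = (0, 1), Z = (2, -2) — the answer is frame-independent, so this choice is without loss of generality.
1. Q lies on line RK with RQ:QK = 1:3 ⇒ Q = (3/4, 0)
2. T is the centroid of triangle ZER ⇒ T = (1, -1/3)
3. X lies on line KR with KX:XR = 2:3 ⇒ X = (2/5, 0)
4. Y lies on line QZ with QY:YZ = -4:1 ⇒ Y = (29/12, -8/3)
through Y parallel to ET: direction (1, -4/3); meets EX at B = (8/21, 1/21)
B = E + t·(X−E) with t = 20/21

t = 20/21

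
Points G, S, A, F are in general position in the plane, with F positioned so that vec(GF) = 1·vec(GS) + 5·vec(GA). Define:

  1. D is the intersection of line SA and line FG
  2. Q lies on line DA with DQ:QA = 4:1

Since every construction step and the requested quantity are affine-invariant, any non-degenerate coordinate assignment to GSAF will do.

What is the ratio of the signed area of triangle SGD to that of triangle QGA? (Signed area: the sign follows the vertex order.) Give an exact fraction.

[SGD]:[QGA] = 25

Choose coordinates G = (0, 0), S = (1, 0), A = (0, 1), F = (1, 5).
1. D is the intersection of line SA and line FG ⇒ D = (1/6, 5/6)
2. Q lies on line DA with DQ:QA = 4:1 ⇒ Q = (1/30, 29/30)
2·[SGD] = -5/6, 2·[QGA] = -1/30
[SGD]:[QGA] = -5/6:-1/30 = 25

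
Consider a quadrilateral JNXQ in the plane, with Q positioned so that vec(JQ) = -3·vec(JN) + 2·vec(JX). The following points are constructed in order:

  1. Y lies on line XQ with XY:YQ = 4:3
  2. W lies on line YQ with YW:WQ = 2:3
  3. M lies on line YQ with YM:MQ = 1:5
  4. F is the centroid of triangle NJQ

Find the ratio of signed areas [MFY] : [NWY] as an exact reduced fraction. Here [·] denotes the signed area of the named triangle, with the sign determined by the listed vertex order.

Work in coordinates with J = (0, 0), N = (1, 0), X = (0, 1), Q = (-3, 2).
1. Y lies on line XQ with XY:YQ = 4:3 ⇒ Y = (-12/7, 11/7)
2. W lies on line YQ with YW:WQ = 2:3 ⇒ W = (-78/35, 61/35)
3. M lies on line YQ with YM:MQ = 1:5 ⇒ M = (-27/14, 23/14)
4. F is the centroid of triangle NJQ ⇒ F = (-2/3, 2/3)
2·[MFY] = 5/42, 2·[NWY] = -12/35
[MFY]:[NWY] = 5/42:-12/35 = -25/72

[MFY]:[NWY] = -25/72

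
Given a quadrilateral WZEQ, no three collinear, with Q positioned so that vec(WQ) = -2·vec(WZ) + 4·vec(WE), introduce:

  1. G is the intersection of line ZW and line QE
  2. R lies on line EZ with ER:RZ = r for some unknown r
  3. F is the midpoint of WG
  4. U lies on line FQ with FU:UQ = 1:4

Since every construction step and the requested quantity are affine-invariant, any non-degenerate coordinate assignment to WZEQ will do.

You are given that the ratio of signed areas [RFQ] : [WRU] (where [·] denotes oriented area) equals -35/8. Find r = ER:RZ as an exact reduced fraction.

r = 1/2

Work in coordinates with W = (0, 0), Z = (1, 0), E = (0, 1), Q = (-2, 4).
1. G is the intersection of line ZW and line QE ⇒ G = (2/3, 0)
2. With ER:RZ = r, write λ = r/(r+1) so R = E + λ·(Z−E); R is affine-linear in λ
3. F is the midpoint of WG ⇒ F = (1/3, 0)
4. U lies on line FQ with FU:UQ = 1:4 ⇒ U = (-2/15, 4/5)
Every point depending on R is an affine combination of R and λ-independent points, so each such coordinate is linear in λ; the λ² term in each signed area is a multiple of (Z−E)×(Z−E) = 0, so 2·[RFQ] and 2·[WRU] are each linear in λ. Evaluating at λ=0 and λ=1:
  2·[RFQ] = -5/3·λ − 1,   2·[WRU] = 2/3·λ + 2/15
So [RFQ]:[WRU] = (-5/3·λ − 1) / (2/3·λ + 2/15). Setting this equal to -35/8:
  -5/3·λ − 1 = -35/8·(2/3·λ + 2/15)  ⇒  λ = 1/3
Then r = λ/(1−λ) = (1/3)/(2/3) = 1/2. Check: with r = 1/2, R = (1/3, 2/3) and [RFQ]:[WRU] = -35/8 as required.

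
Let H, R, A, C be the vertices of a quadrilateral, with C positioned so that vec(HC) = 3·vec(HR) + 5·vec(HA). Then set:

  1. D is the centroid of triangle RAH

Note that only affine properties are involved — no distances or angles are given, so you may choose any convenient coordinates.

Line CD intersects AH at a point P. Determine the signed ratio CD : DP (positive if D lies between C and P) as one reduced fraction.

CD:DP = 8

Set H = (0, 0), R = (1, 0), A = (0, 1), C = (3, 5); any affine frame gives the same invariant.
1. D is the centroid of triangle RAH ⇒ D = (1/3, 1/3)
line CD meets AH at P = (0, -1/4)
D = C + t·(P−C) with t = 8/9, so CD:DP = 8/9:1/9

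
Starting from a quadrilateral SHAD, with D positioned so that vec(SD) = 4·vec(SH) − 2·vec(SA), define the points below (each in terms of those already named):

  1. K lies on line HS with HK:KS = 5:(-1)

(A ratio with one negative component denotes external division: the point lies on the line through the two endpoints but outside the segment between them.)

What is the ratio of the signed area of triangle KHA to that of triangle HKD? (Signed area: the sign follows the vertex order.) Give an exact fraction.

[KHA]:[HKD] = 1/2

Assign S = (0, 0), H = (1, 0), A = (0, 1), D = (4, -2) — the answer is frame-independent, so this choice is without loss of generality.
1. K lies on line HS with HK:KS = 5:(-1) ⇒ K = (-1/4, 0)
2·[KHA] = 5/4, 2·[HKD] = 5/2
[KHA]:[HKD] = 5/4:5/2 = 1/2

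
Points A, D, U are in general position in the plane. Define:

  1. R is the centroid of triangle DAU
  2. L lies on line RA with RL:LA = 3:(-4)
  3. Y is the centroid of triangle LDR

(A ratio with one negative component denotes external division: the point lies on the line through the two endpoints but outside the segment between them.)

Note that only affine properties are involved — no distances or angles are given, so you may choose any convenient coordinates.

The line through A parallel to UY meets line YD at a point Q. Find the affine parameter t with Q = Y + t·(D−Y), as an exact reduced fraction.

Assign A = (0, 0), D = (1, 0), U = (0, 1) — the answer is frame-independent, so this choice is without loss of generality.
1. R is the centroid of triangle DAU ⇒ R = (1/3, 1/3)
2. L lies on line RA with RL:LA = 3:(-4) ⇒ L = (4/3, 4/3)
3. Y is the centroid of triangle LDR ⇒ Y = (8/9, 5/9)
through A parallel to UY: direction (8/9, -4/9); meets YD at Q = (10/9, -5/9)
Q = Y + t·(D−Y) with t = 2

t = 2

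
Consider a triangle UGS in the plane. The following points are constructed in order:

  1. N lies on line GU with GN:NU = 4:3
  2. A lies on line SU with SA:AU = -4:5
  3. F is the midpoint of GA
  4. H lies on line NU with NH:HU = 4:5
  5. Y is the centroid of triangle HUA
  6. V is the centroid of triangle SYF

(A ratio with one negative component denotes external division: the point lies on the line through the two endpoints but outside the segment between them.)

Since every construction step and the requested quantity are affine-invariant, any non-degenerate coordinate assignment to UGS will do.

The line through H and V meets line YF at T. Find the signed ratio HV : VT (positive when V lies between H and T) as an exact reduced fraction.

Assign U = (0, 0), G = (1, 0), S = (0, 1) — the answer is frame-independent, so this choice is without loss of generality.
1. N lies on line GU with GN:NU = 4:3 ⇒ N = (3/7, 0)
2. A lies on line SU with SA:AU = -4:5 ⇒ A = (0, 5)
3. F is the midpoint of GA ⇒ F = (1/2, 5/2)
4. H lies on line NU with NH:HU = 4:5 ⇒ H = (5/21, 0)
5. Y is the centroid of triangle HUA ⇒ Y = (5/63, 5/3)
6. V is the centroid of triangle SYF ⇒ V = (73/378, 31/18)
line HV meets YF at T = (2285/12096, 1085/576)
V = H + t·(T−H) with t = 32/35, so HV:VT = 32/35:3/35

HV:VT = 32/3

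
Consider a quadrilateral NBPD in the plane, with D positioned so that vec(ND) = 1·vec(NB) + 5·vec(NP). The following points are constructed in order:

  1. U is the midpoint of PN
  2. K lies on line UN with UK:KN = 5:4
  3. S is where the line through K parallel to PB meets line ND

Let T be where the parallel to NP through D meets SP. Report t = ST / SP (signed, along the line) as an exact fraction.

Choose coordinates N = (0, 0), B = (1, 0), P = (0, 1), D = (1, 5).
1. U is the midpoint of PN ⇒ U = (0, 1/2)
2. K lies on line UN with UK:KN = 5:4 ⇒ K = (0, 2/9)
3. S is where the line through K parallel to PB meets line ND ⇒ S = (1/27, 5/27)
through D parallel to NP: direction (0, 1); meets SP at T = (1, -21)
T = S + t·(P−S) with t = -26

t = -26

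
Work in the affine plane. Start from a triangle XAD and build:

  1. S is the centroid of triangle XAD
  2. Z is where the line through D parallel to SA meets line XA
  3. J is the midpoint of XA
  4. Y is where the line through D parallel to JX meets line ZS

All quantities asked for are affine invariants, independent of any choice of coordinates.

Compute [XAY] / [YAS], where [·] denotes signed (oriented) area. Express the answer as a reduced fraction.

Choose coordinates X = (0, 0), A = (1, 0), D = (0, 1).
1. S is the centroid of triangle XAD ⇒ S = (1/3, 1/3)
2. Z is where the line through D parallel to SA meets line XA ⇒ Z = (2, 0)
3. J is the midpoint of XA ⇒ J = (1/2, 0)
4. Y is where the line through D parallel to JX meets line ZS ⇒ Y = (-3, 1)
2·[XAY] = 1, 2·[YAS] = 2/3
[XAY]:[YAS] = 1:2/3 = 3/2

[XAY]:[YAS] = 3/2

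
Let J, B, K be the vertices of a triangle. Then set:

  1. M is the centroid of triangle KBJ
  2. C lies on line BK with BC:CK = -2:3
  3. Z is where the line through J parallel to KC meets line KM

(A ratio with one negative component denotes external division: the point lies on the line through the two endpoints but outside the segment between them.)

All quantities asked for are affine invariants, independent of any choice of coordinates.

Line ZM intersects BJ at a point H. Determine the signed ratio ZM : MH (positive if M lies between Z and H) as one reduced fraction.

Assign J = (0, 0), B = (1, 0), K = (0, 1) — the answer is frame-independent, so this choice is without loss of generality.
1. M is the centroid of triangle KBJ ⇒ M = (1/3, 1/3)
2. C lies on line BK with BC:CK = -2:3 ⇒ C = (3, -2)
3. Z is where the line through J parallel to KC meets line KM ⇒ Z = (1, -1)
line ZM meets BJ at H = (1/2, 0)
M = Z + t·(H−Z) with t = 4/3, so ZM:MH = 4/3:-1/3

ZM:MH = -4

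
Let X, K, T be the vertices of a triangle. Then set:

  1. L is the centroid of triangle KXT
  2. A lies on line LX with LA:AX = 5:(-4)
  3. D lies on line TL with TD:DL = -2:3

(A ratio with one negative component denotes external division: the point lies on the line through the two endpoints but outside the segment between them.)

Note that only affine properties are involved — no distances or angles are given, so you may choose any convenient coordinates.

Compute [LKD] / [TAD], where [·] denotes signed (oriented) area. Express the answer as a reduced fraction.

Assign X = (0, 0), K = (1, 0), T = (0, 1) — the answer is frame-independent, so this choice is without loss of generality.
1. L is the centroid of triangle KXT ⇒ L = (1/3, 1/3)
2. A lies on line LX with LA:AX = 5:(-4) ⇒ A = (-4/3, -4/3)
3. D lies on line TL with TD:DL = -2:3 ⇒ D = (-2/3, 7/3)
2·[LKD] = 1, 2·[TAD] = -10/3
[LKD]:[TAD] = 1:-10/3 = -3/10

[LKD]:[TAD] = -3/10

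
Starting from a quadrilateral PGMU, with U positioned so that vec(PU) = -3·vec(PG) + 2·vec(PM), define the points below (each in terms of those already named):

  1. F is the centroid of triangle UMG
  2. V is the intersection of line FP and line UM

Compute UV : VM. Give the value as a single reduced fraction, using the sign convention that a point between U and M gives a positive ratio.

UV:VM = 5/2

Set P = (0, 0), G = (1, 0), M = (0, 1), U = (-3, 2); any affine frame gives the same invariant.
1. F is the centroid of triangle UMG ⇒ F = (-2/3, 1)
2. V is the intersection of line FP and line UM ⇒ V = (-6/7, 9/7)
V = U + t·(M−U) with t = 5/7, so UV:VM = t:(1−t) = 5/7:2/7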